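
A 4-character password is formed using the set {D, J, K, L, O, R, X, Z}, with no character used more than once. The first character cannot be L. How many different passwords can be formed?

1470

The first character has 8−1 = 7 choices (anything except L).
The remaining 3 characters are filled from the other 7 symbols without repetition: 7 × 6 × 5 = 210.
Total: 7 × 210 = 1470.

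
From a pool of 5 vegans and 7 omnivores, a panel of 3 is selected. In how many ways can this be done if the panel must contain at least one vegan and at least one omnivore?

175

With no constraint there are C(12,3) = 220 possible selections.
Subtract selections that omit an entire group: no vegans → C(7,3) = 35; no omnivores → C(5,3) = 10.
Both groups omitted at once is impossible, so 220 − 45 = 175.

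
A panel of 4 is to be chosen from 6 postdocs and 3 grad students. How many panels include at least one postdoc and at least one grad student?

111

Unrestricted: C(9,4) = 126 ways to pick any 4 of the 9.
Selections missing a whole group: no postdocs → C(3,4) = 0; no grad students → C(6,4) = 15.
Both groups omitted at once is impossible, so 126 − 15 = 111.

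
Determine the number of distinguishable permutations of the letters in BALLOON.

1260

BALLOON has 7 letters with L appearing twice and O appearing twice.
Dividing 7! = 5040 by 2!·2! = 4 for the repeated letters gives 1260.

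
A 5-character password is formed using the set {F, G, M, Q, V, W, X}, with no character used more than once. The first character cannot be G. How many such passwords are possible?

2160

The first character has 7−1 = 6 choices (anything except G).
The remaining 4 characters are filled from the other 6 symbols without repetition: 6 × 5 × 4 × 3 = 360.
Total: 6 × 360 = 2160.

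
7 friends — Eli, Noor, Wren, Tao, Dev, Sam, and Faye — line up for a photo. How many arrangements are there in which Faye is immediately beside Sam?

1440

Place the 5 others and the Faye-Sam pair as 6 objects in a line; the pair has 2 internal arrangements.
That gives 2 × 6! = 2 × 720 = 1440.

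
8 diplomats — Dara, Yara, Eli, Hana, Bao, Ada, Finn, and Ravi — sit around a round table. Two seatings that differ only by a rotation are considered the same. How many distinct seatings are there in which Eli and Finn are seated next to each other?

Glue Eli and Finn into a block (2 internal orders). Seating 7 units around a circle gives (6)! arrangements.
So 2 × (6)! = 2 × 720 = 1440.

1440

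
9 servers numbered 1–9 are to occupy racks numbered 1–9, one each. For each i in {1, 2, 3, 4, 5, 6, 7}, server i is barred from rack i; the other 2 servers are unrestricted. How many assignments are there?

165016

Let Aᵢ (for 1 ≤ i ≤ 7) be the placements that put server i in its forbidden rack. Any j of these fix j positions, leaving (9−j)! ways to fill the rest, and there are C(7,j) ways to pick which j.
By inclusion–exclusion, the number of valid placements is Σ_{j=0}^{7} (−1)^j C(7,j)·(9−j)!.
Computing: 362880 − 282240 + 105840 − 25200 + 4200 − 504 + 42 − 2 = 165016.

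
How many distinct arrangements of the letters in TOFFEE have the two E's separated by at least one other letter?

Total arrangements of TOFFEE: 6!/(2!·2!) = 180.
Arrangements with the E's together: treat EE as one letter, giving (5)!/(2!) = 60.
Hence 180 − 60 = 120.

120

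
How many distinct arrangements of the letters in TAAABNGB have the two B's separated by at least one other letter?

There are 8!/(3!·2!) = 3360 arrangements of TAAABNGB in total.
Arrangements with the B's together: treat BB as one letter, giving (7)!/(3!) = 840.
Hence 3360 − 840 = 2520.

2520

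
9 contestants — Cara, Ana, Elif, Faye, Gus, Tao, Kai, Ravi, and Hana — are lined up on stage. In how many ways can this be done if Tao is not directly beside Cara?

282240

Of the 9! = 362880 arrangements, those with Tao and Cara adjacent number 2 × 8! = 80640 (treat the pair as a block with 2 internal orders).
Complementary counting: 362880 − 80640 = 282240.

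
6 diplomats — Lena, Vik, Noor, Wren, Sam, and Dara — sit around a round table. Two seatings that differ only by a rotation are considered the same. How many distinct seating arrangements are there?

Fix one person's seat to break rotational symmetry; the remaining 5 people can be arranged in (5)! = 120 ways.

120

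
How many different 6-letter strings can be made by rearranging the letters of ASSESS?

30

Letter multiplicities in ASSESS: A×1, E×1, S×4.
So there are 6! / (4!) = 30 distinguishable arrangements.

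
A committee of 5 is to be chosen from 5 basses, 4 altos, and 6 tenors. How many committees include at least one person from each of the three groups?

Unrestricted: C(15,5) = 3003 ways to pick any 5 of the 15.
Selections missing a whole group: no basses → C(10,5) = 252; no altos → C(11,5) = 462; no tenors → C(9,5) = 126.
Add back selections omitting two groups (i.e. drawn from a single group): C(5,5) + C(4,5) + C(6,5) = 7.
By inclusion–exclusion: 3003 − 840 + 7 = 2170.

2170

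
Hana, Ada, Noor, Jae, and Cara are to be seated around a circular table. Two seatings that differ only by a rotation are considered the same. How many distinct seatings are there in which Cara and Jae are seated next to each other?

Treat {Cara, Jae} as one unit (2 internal orders) and seat the resulting 4 units around the table: (3)! circular arrangements.
So 2 × (3)! = 2 × 6 = 12.

12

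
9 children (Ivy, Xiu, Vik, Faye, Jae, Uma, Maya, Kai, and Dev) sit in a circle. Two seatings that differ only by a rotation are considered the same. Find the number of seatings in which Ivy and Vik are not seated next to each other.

30240

Without the restriction there are (8)! = 40320 seatings.
Seatings with Ivy beside Vik: treat them as a block with 2 internal orders, giving 2 × (7)! = 10080.
Subtracting, 40320 − 10080 = 30240.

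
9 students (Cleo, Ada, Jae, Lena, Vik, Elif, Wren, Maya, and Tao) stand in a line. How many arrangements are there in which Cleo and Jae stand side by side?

Glue Cleo and Jae into one block (2 internal orders), leaving 8 units to arrange in a row.
So the count is 2·(8)! = 80640.

80640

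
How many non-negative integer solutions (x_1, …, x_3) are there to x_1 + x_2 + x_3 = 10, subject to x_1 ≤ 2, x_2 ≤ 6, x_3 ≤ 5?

Ignoring the caps, the number of non-negative solutions to x_1+…+x_3 = 10 is C(12,2) = 66.
Subtract solutions that violate a single cap (substitute x_i' = x_i − (cap_i+1)): x_1 ≥ 3 gives C(9,2) = 36; x_2 ≥ 7 gives C(5,2) = 10; x_3 ≥ 6 gives C(6,2) = 15. Together 61.
Add back pairs where two caps are both exceeded: 1 + 3 + 0 = 4.
By inclusion–exclusion the count is 66 − 61 + 4 = 9.

9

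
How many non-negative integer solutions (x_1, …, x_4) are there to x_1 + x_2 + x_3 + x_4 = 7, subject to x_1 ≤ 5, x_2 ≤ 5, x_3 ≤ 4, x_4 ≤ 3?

82

Without the upper bounds there are C(10,3) = 120 ways to split 7 among 4 variables.
Subtract solutions that violate a single cap (substitute x_i' = x_i − (cap_i+1)): x_1 ≥ 6 gives C(4,3) = 4; x_2 ≥ 6 gives C(4,3) = 4; x_3 ≥ 5 gives C(5,3) = 10; x_4 ≥ 4 gives C(6,3) = 20. Together 38.
No two caps can be exceeded simultaneously, so the pair terms are all 0.
By inclusion–exclusion the count is 120 − 38 + 0 = 82.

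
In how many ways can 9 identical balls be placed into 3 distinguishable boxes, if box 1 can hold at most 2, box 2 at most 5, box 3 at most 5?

Without the upper bounds there are C(11,2) = 55 ways to split 9 among 3 boxes.
Subtract solutions that violate a single cap (substitute x_i' = x_i − (cap_i+1)): x_1 ≥ 3 gives C(8,2) = 28; x_2 ≥ 6 gives C(5,2) = 10; x_3 ≥ 6 gives C(5,2) = 10. Together 48.
Add back pairs where two caps are both exceeded: 1 + 1 + 0 = 2.
By inclusion–exclusion the count is 55 − 48 + 2 = 9.

9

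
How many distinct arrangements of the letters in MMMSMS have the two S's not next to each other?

There are 6!/(4!·2!) = 15 arrangements of MMMSMS in total.
If the two S's are adjacent, glue them into one block, leaving 5 items to arrange: (5)!/(4!) = 5 ways.
Subtracting, 15 − 5 = 10 arrangements keep the S's apart.

10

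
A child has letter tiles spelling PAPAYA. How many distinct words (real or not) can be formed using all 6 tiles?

PAPAYA has 6 letters with A appearing 3 times and P appearing twice.
The number of distinct arrangements is 6!/(3!·2!) = 720/12 = 60.

60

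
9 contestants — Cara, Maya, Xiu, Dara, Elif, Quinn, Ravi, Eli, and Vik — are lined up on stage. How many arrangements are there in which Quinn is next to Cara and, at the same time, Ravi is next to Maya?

20160

Treat {Quinn,Cara} as one block (2 orders) and {Ravi,Maya} as another (2 orders).
That leaves 7 units to arrange: 2 × 2 × 7! = 4 × 5040 = 20160.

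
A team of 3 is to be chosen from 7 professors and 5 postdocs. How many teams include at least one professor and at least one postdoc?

With no constraint there are C(12,3) = 220 possible selections.
Selections missing a whole group: no professors → C(5,3) = 10; no postdocs → C(7,3) = 35.
Both groups omitted at once is impossible, so 220 − 45 = 175.

175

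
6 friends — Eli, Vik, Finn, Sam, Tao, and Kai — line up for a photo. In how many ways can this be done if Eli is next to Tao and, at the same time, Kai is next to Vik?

96

Treat {Eli,Tao} as one block (2 orders) and {Kai,Vik} as another (2 orders).
That leaves 4 units to arrange: 2 × 2 × 4! = 4 × 24 = 96.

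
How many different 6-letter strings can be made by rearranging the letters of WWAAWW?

15

The 6 letters of WWAAWW have repeats: A appearing twice and W appearing 4 times.
The number of distinct arrangements is 6!/(4!·2!) = 720/48 = 15.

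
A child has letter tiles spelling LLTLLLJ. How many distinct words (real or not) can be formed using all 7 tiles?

Letter multiplicities in LLTLLLJ: J×1, L×5, T×1.
So there are 7! / (5!) = 42 distinguishable arrangements.

42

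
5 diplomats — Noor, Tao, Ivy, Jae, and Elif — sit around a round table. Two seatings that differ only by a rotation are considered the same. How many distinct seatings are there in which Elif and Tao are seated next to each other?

Treat {Elif, Tao} as one unit (2 internal orders) and seat the resulting 4 units around the table: (3)! circular arrangements.
So 2 × (3)! = 2 × 6 = 12.

12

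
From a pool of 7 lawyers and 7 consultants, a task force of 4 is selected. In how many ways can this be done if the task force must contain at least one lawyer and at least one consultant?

931

Unrestricted: C(14,4) = 1001 ways to pick any 4 of the 14.
Subtract selections that omit an entire group: no lawyers → C(7,4) = 35; no consultants → C(7,4) = 35.
Both groups omitted at once is impossible, so 1001 − 70 = 931.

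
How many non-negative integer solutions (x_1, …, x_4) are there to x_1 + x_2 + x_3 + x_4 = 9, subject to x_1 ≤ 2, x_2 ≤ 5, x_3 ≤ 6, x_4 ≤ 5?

88

Ignoring the caps, the number of non-negative solutions to x_1+…+x_4 = 9 is C(12,3) = 220.
Subtract solutions that violate a single cap (substitute x_i' = x_i − (cap_i+1)): x_1 ≥ 3 gives C(9,3) = 84; x_2 ≥ 6 gives C(6,3) = 20; x_3 ≥ 7 gives C(5,3) = 10; x_4 ≥ 6 gives C(6,3) = 20. Together 134.
Add back pairs where two caps are both exceeded: 1 + 0 + 1 + 0 + 0 + 0 = 2.
By inclusion–exclusion the count is 220 − 134 + 2 = 88.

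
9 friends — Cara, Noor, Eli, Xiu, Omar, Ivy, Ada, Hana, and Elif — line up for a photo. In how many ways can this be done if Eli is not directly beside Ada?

There are 9! = 362880 arrangements in all. If Eli and Ada are adjacent, merging them into one block gives 2·(8)! = 80640 arrangements.
So 362880 − 80640 = 282240 arrangements keep them apart.

282240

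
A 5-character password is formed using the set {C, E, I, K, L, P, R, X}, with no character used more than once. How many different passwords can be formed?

6720

With no repetition, fill the 5 characters in order: 8 choices, then 7, down to 4.
That product is 8 × 7 × 6 × 5 × 4 = 6720.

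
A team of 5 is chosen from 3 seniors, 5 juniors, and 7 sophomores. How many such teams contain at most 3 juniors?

2952

Split by how many juniors are chosen (0 through 3).
Sum: C(5,0)·C(10,5) + C(5,1)·C(10,4) + C(5,2)·C(10,3) + C(5,3)·C(10,2) = 252 + 1050 + 1200 + 450 = 2952.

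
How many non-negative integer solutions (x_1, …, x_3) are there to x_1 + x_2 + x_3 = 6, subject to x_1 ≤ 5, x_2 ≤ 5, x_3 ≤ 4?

23

By stars and bars, unrestricted non-negative solutions to x_1+…+x_3 = 6 number C(6+2,2) = 28.
Subtract solutions that violate a single cap (substitute x_i' = x_i − (cap_i+1)): x_1 ≥ 6 gives C(2,2) = 1; x_2 ≥ 6 gives C(2,2) = 1; x_3 ≥ 5 gives C(3,2) = 3. Together 5.
No two caps can be exceeded simultaneously, so the pair terms are all 0.
By inclusion–exclusion the count is 28 − 5 + 0 = 23.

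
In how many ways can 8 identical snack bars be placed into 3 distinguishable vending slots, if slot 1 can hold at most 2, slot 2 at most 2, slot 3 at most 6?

6

Ignoring the caps, the number of non-negative solutions to x_1+…+x_3 = 8 is C(10,2) = 45.
Subtract solutions that violate a single cap (substitute x_i' = x_i − (cap_i+1)): x_1 ≥ 3 gives C(7,2) = 21; x_2 ≥ 3 gives C(7,2) = 21; x_3 ≥ 7 gives C(3,2) = 3. Together 45.
Add back pairs where two caps are both exceeded: 6 + 0 + 0 = 6.
By inclusion–exclusion the count is 45 − 45 + 6 = 6.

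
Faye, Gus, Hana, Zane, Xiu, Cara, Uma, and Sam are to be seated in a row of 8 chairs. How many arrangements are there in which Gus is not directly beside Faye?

30240

Of the 8! = 40320 arrangements, those with Gus and Faye adjacent number 2 × 7! = 10080 (treat the pair as a block with 2 internal orders).
So 40320 − 10080 = 30240 arrangements keep them apart.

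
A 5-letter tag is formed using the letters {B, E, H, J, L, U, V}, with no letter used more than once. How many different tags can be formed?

2520

Choose and order 5 of the 7 symbols: the first letter has 7 options, the next 6, and so on down to 3.
7 × 6 × 5 × 4 × 3 = 2520.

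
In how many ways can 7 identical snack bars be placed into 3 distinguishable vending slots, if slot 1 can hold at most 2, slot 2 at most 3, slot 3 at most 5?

9

Ignoring the caps, the number of non-negative solutions to x_1+…+x_3 = 7 is C(9,2) = 36.
Subtract solutions that violate a single cap (substitute x_i' = x_i − (cap_i+1)): x_1 ≥ 3 gives C(6,2) = 15; x_2 ≥ 4 gives C(5,2) = 10; x_3 ≥ 6 gives C(3,2) = 3. Together 28.
Add back pairs where two caps are both exceeded: 1 + 0 + 0 = 1.
By inclusion–exclusion the count is 36 − 28 + 1 = 9.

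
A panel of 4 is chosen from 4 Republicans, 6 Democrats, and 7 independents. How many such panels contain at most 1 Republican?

Split by how many Republicans are chosen (0 through 1).
Sum: C(4,0)·C(13,4) + C(4,1)·C(13,3) = 715 + 1144 = 1859.

1859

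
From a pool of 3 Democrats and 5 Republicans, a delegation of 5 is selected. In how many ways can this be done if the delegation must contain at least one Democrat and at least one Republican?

55

With no constraint there are C(8,5) = 56 possible selections.
Selections missing a whole group: no Democrats → C(5,5) = 1; no Republicans → C(3,5) = 0.
Both groups omitted at once is impossible, so 56 − 1 = 55.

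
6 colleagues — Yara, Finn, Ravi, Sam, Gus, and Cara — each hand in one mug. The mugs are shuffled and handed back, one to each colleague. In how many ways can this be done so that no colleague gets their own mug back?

Count assignments avoiding every fixed point. For any j of the 6 colleagues fixed to their own mug, the other 6−j can be arranged in (6−j)! ways.
By inclusion–exclusion this is Σ_{j=0}^{6} (−1)^j C(6,j)·(6−j)!.
Computing: 720 − 720 + 360 − 120 + 30 − 6 + 1 = 265.

265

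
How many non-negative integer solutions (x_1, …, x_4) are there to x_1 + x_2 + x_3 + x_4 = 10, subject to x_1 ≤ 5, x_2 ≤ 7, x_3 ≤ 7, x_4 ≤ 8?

Ignoring the caps, the number of non-negative solutions to x_1+…+x_4 = 10 is C(13,3) = 286.
Subtract solutions that violate a single cap (substitute x_i' = x_i − (cap_i+1)): x_1 ≥ 6 gives C(7,3) = 35; x_2 ≥ 8 gives C(5,3) = 10; x_3 ≥ 8 gives C(5,3) = 10; x_4 ≥ 9 gives C(4,3) = 4. Together 59.
No two caps can be exceeded simultaneously, so the pair terms are all 0.
By inclusion–exclusion the count is 286 − 59 + 0 = 227.

227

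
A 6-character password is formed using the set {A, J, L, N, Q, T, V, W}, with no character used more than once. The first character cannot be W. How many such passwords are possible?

17640

The first character has 8−1 = 7 choices (anything except W).
The remaining 5 characters are filled from the other 7 symbols without repetition: 7 × 6 × 5 × 4 × 3 = 2520.
Total: 7 × 2520 = 17640.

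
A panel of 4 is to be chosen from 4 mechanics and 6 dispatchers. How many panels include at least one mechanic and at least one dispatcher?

194

With no constraint there are C(10,4) = 210 possible selections.
Selections missing a whole group: no mechanics → C(6,4) = 15; no dispatchers → C(4,4) = 1.
Both groups omitted at once is impossible, so 210 − 16 = 194.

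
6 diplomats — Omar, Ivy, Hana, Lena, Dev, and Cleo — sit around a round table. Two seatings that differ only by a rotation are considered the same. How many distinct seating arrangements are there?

120

Around a circle, 6 distinct people have 6!/6 = (5)! = 120 rotationally distinct seatings.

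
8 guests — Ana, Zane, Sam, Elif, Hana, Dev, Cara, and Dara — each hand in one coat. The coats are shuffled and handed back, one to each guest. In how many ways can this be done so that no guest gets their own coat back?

14833

Let Aᵢ be the assignments in which guest i gets their own coat. We want the size of the complement of A₁∪…∪A_8.
By inclusion–exclusion this is Σ_{j=0}^{8} (−1)^j C(8,j)·(8−j)!.
Computing: 40320 − 40320 + 20160 − 6720 + 1680 − 336 + 56 − 8 + 1 = 14833.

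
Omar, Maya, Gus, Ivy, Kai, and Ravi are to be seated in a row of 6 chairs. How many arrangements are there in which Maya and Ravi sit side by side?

Place the 4 others and the Maya-Ravi pair as 5 objects in a line; the pair has 2 internal arrangements.
That gives 2 × 5! = 2 × 120 = 240.

240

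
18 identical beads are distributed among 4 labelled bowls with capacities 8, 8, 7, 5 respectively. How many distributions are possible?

By stars and bars, unrestricted non-negative solutions to x_1+…+x_4 = 18 number C(18+3,3) = 1330.
Subtract solutions that violate a single cap (substitute x_i' = x_i − (cap_i+1)): x_1 ≥ 9 gives C(12,3) = 220; x_2 ≥ 9 gives C(12,3) = 220; x_3 ≥ 8 gives C(13,3) = 286; x_4 ≥ 6 gives C(15,3) = 455. Together 1181.
Add back pairs where two caps are both exceeded: 1 + 4 + 20 + 4 + 20 + 35 = 84.
By inclusion–exclusion the count is 1330 − 1181 + 84 = 233.

233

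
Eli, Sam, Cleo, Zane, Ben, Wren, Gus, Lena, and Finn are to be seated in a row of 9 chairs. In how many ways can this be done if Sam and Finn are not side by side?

282240

Of the 9! = 362880 arrangements, those with Sam and Finn adjacent number 2 × 8! = 80640 (treat the pair as a block with 2 internal orders).
Complementary counting: 362880 − 80640 = 282240.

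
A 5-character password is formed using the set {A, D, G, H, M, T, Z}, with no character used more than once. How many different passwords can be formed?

With no repetition, fill the 5 characters in order: 7 choices, then 6, down to 3.
7 × 6 × 5 × 4 × 3 = 2520.

2520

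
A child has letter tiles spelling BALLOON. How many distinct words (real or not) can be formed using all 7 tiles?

The 7 letters of BALLOON have repeats: L appearing twice and O appearing twice.
Dividing 7! = 5040 by 2!·2! = 4 for the repeated letters gives 1260.

1260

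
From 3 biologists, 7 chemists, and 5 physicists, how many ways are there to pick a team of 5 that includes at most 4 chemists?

Split by how many chemists are chosen (0 through 4).
Sum: C(7,0)·C(8,5) + C(7,1)·C(8,4) + C(7,2)·C(8,3) + C(7,3)·C(8,2) + C(7,4)·C(8,1) = 56 + 490 + 1176 + 980 + 280 = 2982.

2982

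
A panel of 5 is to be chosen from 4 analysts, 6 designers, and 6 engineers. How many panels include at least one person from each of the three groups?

3084

Total 5-person selections from all 16: C(16,5) = 4368.
Subtract selections that omit an entire group: no analysts → C(12,5) = 792; no designers → C(10,5) = 252; no engineers → C(10,5) = 252.
Add back selections omitting two groups (i.e. drawn from a single group): C(4,5) + C(6,5) + C(6,5) = 12.
By inclusion–exclusion: 4368 − 1296 + 12 = 3084.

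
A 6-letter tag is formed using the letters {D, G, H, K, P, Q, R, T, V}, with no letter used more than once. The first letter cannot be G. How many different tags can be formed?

The first letter has 9−1 = 8 choices (anything except G).
The remaining 5 letters are filled from the other 8 symbols without repetition: 8 × 7 × 6 × 5 × 4 = 6720.
Total: 8 × 6720 = 53760.

53760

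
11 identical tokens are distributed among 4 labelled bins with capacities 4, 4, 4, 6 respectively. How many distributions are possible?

89

Ignoring the caps, the number of non-negative solutions to x_1+…+x_4 = 11 is C(14,3) = 364.
Subtract solutions that violate a single cap (substitute x_i' = x_i − (cap_i+1)): x_1 ≥ 5 gives C(9,3) = 84; x_2 ≥ 5 gives C(9,3) = 84; x_3 ≥ 5 gives C(9,3) = 84; x_4 ≥ 7 gives C(7,3) = 35. Together 287.
Add back pairs where two caps are both exceeded: 4 + 4 + 0 + 4 + 0 + 0 = 12.
By inclusion–exclusion the count is 364 − 287 + 12 = 89.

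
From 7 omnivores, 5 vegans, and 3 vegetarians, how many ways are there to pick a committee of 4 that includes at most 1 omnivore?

462

Split by how many omnivores are chosen (0 through 1).
Sum: C(7,0)·C(8,4) + C(7,1)·C(8,3) = 70 + 392 = 462.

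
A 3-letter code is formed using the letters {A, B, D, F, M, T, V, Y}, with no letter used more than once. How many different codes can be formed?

336

This is a permutation of 3 out of 8: P(8,3) = 8!/5!.
That product is 8 × 7 × 6 = 336.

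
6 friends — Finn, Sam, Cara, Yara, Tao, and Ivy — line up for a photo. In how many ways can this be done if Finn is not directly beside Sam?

There are 6! = 720 arrangements in all. If Finn and Sam are adjacent, merging them into one block gives 2·(5)! = 240 arrangements.
Complementary counting: 720 − 240 = 480.

480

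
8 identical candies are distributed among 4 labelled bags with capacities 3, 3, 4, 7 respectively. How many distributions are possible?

By stars and bars, unrestricted non-negative solutions to x_1+…+x_4 = 8 number C(8+3,3) = 165.
Subtract solutions that violate a single cap (substitute x_i' = x_i − (cap_i+1)): x_1 ≥ 4 gives C(7,3) = 35; x_2 ≥ 4 gives C(7,3) = 35; x_3 ≥ 5 gives C(6,3) = 20; x_4 ≥ 8 gives C(3,3) = 1. Together 91.
Add back pairs where two caps are both exceeded: 1 + 0 + 0 + 0 + 0 + 0 = 1.
By inclusion–exclusion the count is 165 − 91 + 1 = 75.

75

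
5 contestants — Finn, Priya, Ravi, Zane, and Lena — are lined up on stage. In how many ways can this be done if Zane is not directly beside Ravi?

72

There are 5! = 120 arrangements in all. If Zane and Ravi are adjacent, merging them into one block gives 2·(4)! = 48 arrangements.
Complementary counting: 120 − 48 = 72.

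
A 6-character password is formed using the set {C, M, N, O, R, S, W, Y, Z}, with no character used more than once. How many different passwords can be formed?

With no repetition, fill the 6 characters in order: 9 choices, then 8, down to 4.
9 × 8 × 7 × 6 × 5 × 4 = 60480.

60480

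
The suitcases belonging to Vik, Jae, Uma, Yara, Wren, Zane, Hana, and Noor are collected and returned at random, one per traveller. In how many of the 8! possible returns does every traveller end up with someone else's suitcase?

Count assignments avoiding every fixed point. For any j of the 8 travellers fixed to their own suitcase, the other 8−j can be arranged in (8−j)! ways.
By inclusion–exclusion this is Σ_{j=0}^{8} (−1)^j C(8,j)·(8−j)!.
Computing: 40320 − 40320 + 20160 − 6720 + 1680 − 336 + 56 − 8 + 1 = 14833.

14833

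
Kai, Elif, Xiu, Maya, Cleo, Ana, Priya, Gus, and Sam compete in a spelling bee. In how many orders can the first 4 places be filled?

There are 9 choices for 1st place, 8 for 2nd, and so on down to 6 for position 4.
That gives 9 × 8 × 7 × 6 = 3024.

3024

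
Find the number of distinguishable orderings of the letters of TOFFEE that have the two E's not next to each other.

120

Total arrangements of TOFFEE: 6!/(2!·2!) = 180.
Arrangements with the E's together: treat EE as one letter, giving (5)!/(2!) = 60.
Subtracting, 180 − 60 = 120 arrangements keep the E's apart.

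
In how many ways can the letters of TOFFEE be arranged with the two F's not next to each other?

There are 6!/(2!·2!) = 180 arrangements of TOFFEE in total.
Arrangements with the F's together: treat FF as one letter, giving (5)!/(2!) = 60.
Subtracting, 180 − 60 = 120 arrangements keep the F's apart.

120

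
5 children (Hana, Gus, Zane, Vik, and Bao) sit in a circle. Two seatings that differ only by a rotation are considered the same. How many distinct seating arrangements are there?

Fix one person's seat to break rotational symmetry; the remaining 4 people can be arranged in (4)! = 24 ways.

24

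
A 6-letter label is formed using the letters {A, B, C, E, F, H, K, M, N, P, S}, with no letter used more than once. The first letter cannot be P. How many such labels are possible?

The first letter has 11−1 = 10 choices (anything except P).
The remaining 5 letters are filled from the other 10 symbols without repetition: 10 × 9 × 8 × 7 × 6 = 30240.
Total: 10 × 30240 = 302400.

302400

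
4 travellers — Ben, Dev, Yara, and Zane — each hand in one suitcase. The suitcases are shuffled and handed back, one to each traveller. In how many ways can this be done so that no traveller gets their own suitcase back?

9

This is the derangement count D_4: permutations of 4 items with no fixed point.
By inclusion–exclusion this is Σ_{j=0}^{4} (−1)^j C(4,j)·(4−j)!.
Computing: 24 − 24 + 12 − 4 + 1 = 9.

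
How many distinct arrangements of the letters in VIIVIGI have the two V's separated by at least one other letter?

75

Total arrangements of VIIVIGI: 7!/(4!·2!) = 105.
Arrangements with the V's together: treat VV as one letter, giving (6)!/(4!) = 30.
Subtracting, 105 − 30 = 75 arrangements keep the V's apart.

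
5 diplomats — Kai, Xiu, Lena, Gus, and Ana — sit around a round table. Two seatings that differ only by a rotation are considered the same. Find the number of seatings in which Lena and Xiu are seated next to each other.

12

Treat {Lena, Xiu} as one unit (2 internal orders) and seat the resulting 4 units around the table: (3)! circular arrangements.
So 2 × (3)! = 2 × 6 = 12.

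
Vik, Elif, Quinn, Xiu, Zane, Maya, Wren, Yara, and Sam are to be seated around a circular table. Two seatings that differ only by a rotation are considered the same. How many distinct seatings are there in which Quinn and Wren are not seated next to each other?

Without the restriction there are (8)! = 40320 seatings.
Seatings with Quinn beside Wren: treat them as a block with 2 internal orders, giving 2 × (7)! = 10080.
Subtracting, 40320 − 10080 = 30240.

30240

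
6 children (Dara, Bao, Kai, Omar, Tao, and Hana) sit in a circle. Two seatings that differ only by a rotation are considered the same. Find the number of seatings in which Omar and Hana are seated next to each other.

Treat {Omar, Hana} as one unit (2 internal orders) and seat the resulting 5 units around the table: (4)! circular arrangements.
So 2 × (4)! = 2 × 24 = 48.

48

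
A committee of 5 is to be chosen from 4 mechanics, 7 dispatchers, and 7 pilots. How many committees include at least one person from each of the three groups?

5684

Unrestricted: C(18,5) = 8568 ways to pick any 5 of the 18.
Subtract selections that omit an entire group: no mechanics → C(14,5) = 2002; no dispatchers → C(11,5) = 462; no pilots → C(11,5) = 462.
Add back selections omitting two groups (i.e. drawn from a single group): C(4,5) + C(7,5) + C(7,5) = 42.
By inclusion–exclusion: 8568 − 2926 + 42 = 5684.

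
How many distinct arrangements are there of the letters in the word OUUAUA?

60

The 6 letters of OUUAUA have repeats: A appearing twice and U appearing 3 times.
So there are 6! / (3!·2!) = 60 distinguishable arrangements.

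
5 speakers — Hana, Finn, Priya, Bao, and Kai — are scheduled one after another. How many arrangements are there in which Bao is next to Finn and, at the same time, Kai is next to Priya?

24

Treat {Bao,Finn} as one block (2 orders) and {Kai,Priya} as another (2 orders).
That leaves 3 units to arrange: 2 × 2 × 3! = 4 × 6 = 24.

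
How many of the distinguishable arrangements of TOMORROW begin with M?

With the first slot taken by M, it remains to arrange the other 7 letters (TOORROW).
Those 7 letters have O appearing 3 times and R appearing twice, giving (7)!/(3!·2!) = 420.

420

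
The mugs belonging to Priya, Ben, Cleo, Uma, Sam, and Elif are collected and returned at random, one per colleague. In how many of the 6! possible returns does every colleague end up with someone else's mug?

265

This is the derangement count D_6: permutations of 6 items with no fixed point.
By inclusion–exclusion this is Σ_{j=0}^{6} (−1)^j C(6,j)·(6−j)!.
Computing: 720 − 720 + 360 − 120 + 30 − 6 + 1 = 265.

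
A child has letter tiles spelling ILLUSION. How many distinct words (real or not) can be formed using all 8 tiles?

10080

Letter multiplicities in ILLUSION: I×2, L×2, N×1, O×1, S×1, U×1.
Dividing 8! = 40320 by 2!·2! = 4 for the repeated letters gives 10080.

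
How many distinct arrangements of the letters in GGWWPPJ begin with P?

180

With the first slot taken by P, it remains to arrange the other 6 letters (GGWWPJ).
Those 6 letters have G appearing twice and W appearing twice, giving (6)!/(2!·2!) = 180.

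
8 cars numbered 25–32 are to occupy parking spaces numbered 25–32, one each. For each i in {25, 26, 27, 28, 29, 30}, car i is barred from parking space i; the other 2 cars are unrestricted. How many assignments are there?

Let Aᵢ (for 25 ≤ i ≤ 30) be the placements that put car i in its forbidden parking space. Any j of these fix j positions, leaving (8−j)! ways to fill the rest, and there are C(6,j) ways to pick which j.
By inclusion–exclusion, the number of valid placements is Σ_{j=0}^{6} (−1)^j C(6,j)·(8−j)!.
Computing: 40320 − 30240 + 10800 − 2400 + 360 − 36 + 2 = 18806.

18806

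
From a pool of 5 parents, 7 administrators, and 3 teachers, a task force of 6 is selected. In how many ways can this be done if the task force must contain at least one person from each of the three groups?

Unrestricted: C(15,6) = 5005 ways to pick any 6 of the 15.
Subtract selections that omit an entire group: no parents → C(10,6) = 210; no administrators → C(8,6) = 28; no teachers → C(12,6) = 924.
Add back selections omitting two groups (i.e. drawn from a single group): C(5,6) + C(7,6) + C(3,6) = 7.
By inclusion–exclusion: 5005 − 1162 + 7 = 3850.

3850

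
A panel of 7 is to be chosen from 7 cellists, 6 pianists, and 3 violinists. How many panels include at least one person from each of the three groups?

9569

With no constraint there are C(16,7) = 11440 possible selections.
Selections missing a whole group: no cellists → C(9,7) = 36; no pianists → C(10,7) = 120; no violinists → C(13,7) = 1716.
Add back selections omitting two groups (i.e. drawn from a single group): C(7,7) + C(6,7) + C(3,7) = 1.
By inclusion–exclusion: 11440 − 1872 + 1 = 9569.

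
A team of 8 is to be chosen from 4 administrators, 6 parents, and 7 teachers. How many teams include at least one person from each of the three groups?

22813

Unrestricted: C(17,8) = 24310 ways to pick any 8 of the 17.
Selections missing a whole group: no administrators → C(13,8) = 1287; no parents → C(11,8) = 165; no teachers → C(10,8) = 45.
Add back selections omitting two groups (i.e. drawn from a single group): C(4,8) + C(6,8) + C(7,8) = 0.
By inclusion–exclusion: 24310 − 1497 + 0 = 22813.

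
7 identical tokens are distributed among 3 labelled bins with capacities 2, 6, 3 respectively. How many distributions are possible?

By stars and bars, unrestricted non-negative solutions to x_1+…+x_3 = 7 number C(7+2,2) = 36.
Subtract solutions that violate a single cap (substitute x_i' = x_i − (cap_i+1)): x_1 ≥ 3 gives C(6,2) = 15; x_2 ≥ 7 gives C(2,2) = 1; x_3 ≥ 4 gives C(5,2) = 10. Together 26.
Add back pairs where two caps are both exceeded: 0 + 1 + 0 = 1.
By inclusion–exclusion the count is 36 − 26 + 1 = 11.

11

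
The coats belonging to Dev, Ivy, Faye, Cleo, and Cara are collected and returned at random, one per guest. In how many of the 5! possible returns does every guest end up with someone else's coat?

This is the derangement count D_5: permutations of 5 items with no fixed point.
By inclusion–exclusion this is Σ_{j=0}^{5} (−1)^j C(5,j)·(5−j)!.
Computing: 120 − 120 + 60 − 20 + 5 − 1 = 44.

44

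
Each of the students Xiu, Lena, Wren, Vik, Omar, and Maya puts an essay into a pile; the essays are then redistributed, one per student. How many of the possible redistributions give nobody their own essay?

Let Aᵢ be the assignments in which student i gets their own essay. We want the size of the complement of A₁∪…∪A_6.
By inclusion–exclusion this is Σ_{j=0}^{6} (−1)^j C(6,j)·(6−j)!.
Computing: 720 − 720 + 360 − 120 + 30 − 6 + 1 = 265.

265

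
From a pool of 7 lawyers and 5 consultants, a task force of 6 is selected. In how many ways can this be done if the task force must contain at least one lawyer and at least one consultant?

917

Total 6-person selections from all 12: C(12,6) = 924.
Selections missing a whole group: no lawyers → C(5,6) = 0; no consultants → C(7,6) = 7.
Both groups omitted at once is impossible, so 924 − 7 = 917.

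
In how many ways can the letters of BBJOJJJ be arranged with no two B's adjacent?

75

There are 7!/(4!·2!) = 105 arrangements of BBJOJJJ in total.
Arrangements with the B's together: treat BB as one letter, giving (6)!/(4!) = 30.
Hence 105 − 30 = 75.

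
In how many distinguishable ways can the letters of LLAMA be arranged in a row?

LLAMA has 5 letters with A appearing twice and L appearing twice.
Dividing 5! = 120 by 2!·2! = 4 for the repeated letters gives 30.

30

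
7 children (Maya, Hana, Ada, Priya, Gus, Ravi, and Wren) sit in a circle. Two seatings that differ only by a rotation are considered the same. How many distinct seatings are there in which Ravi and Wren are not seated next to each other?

480

All circular seatings of 7 people number (6)! = 720.
Those with Ravi next to Wren: fuse the pair into one unit and seat 6 units around a circle — 2·(5)! = 240.
Subtracting, 720 − 240 = 480.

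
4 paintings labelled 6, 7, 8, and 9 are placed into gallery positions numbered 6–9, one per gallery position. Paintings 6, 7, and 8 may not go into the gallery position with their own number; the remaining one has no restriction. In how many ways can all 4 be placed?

11

Let Aᵢ (for i ∈ {6, 7, 8}) be the placements that put painting i in its forbidden gallery position. Any j of these fix j positions, leaving (4−j)! ways to fill the rest, and there are C(3,j) ways to pick which j.
By inclusion–exclusion, the number of valid placements is Σ_{j=0}^{3} (−1)^j C(3,j)·(4−j)!.
Computing: 24 − 18 + 6 − 1 = 11.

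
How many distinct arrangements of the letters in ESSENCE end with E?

Fix E in the last position and arrange the remaining 6 letters.
Those 6 letters have E appearing twice and S appearing twice, giving (6)!/(2!·2!) = 180.

180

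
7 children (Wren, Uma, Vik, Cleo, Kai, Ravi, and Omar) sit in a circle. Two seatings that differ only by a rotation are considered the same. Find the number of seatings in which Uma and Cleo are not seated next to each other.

Without the restriction there are (6)! = 720 seatings.
Those with Uma next to Cleo: fuse the pair into one unit and seat 6 units around a circle — 2·(5)! = 240.
Subtracting, 720 − 240 = 480.

480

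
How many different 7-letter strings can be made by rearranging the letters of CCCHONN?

Letter multiplicities in CCCHONN: C×3, H×1, N×2, O×1.
The number of distinct arrangements is 7!/(3!·2!) = 5040/12 = 420.

420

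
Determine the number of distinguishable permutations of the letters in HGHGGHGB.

280

HGHGGHGB has 8 letters with G appearing 4 times and H appearing 3 times.
So there are 8! / (4!·3!) = 280 distinguishable arrangements.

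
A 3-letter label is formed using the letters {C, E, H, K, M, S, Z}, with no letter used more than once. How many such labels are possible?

This is a permutation of 3 out of 7: P(7,3) = 7!/4!.
7 × 6 × 5 = 210.

210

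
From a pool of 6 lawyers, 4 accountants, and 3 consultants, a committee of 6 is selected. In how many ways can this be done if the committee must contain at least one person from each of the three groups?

1416

Total 6-person selections from all 13: C(13,6) = 1716.
Subtract selections that omit an entire group: no lawyers → C(7,6) = 7; no accountants → C(9,6) = 84; no consultants → C(10,6) = 210.
Add back selections omitting two groups (i.e. drawn from a single group): C(6,6) + C(4,6) + C(3,6) = 1.
By inclusion–exclusion: 1716 − 301 + 1 = 1416.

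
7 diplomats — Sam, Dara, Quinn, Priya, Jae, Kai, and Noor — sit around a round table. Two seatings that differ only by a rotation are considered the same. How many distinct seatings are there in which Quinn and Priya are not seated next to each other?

All circular seatings of 7 people number (6)! = 720.
Those with Quinn next to Priya: fuse the pair into one unit and seat 6 units around a circle — 2·(5)! = 240.
Subtracting, 720 − 240 = 480.

480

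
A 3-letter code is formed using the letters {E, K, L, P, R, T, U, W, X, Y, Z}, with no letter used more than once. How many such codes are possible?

990

With no repetition, fill the 3 letters in order: 11 choices, then 10, down to 9.
That product is 11 × 10 × 9 = 990.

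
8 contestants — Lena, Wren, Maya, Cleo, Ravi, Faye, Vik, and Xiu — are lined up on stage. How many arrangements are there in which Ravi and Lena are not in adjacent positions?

30240

Of the 8! = 40320 arrangements, those with Ravi and Lena adjacent number 2 × 7! = 10080 (treat the pair as a block with 2 internal orders).
Complementary counting: 40320 − 10080 = 30240.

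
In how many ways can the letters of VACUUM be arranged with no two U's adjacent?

240

There are 6!/(2!) = 360 arrangements of VACUUM in total.
Arrangements with the U's together: treat UU as one letter, giving (5)! = 120.
Subtracting, 360 − 120 = 240 arrangements keep the U's apart.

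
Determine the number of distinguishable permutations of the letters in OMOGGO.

60

OMOGGO has 6 letters with G appearing twice and O appearing 3 times.
So there are 6! / (3!·2!) = 60 distinguishable arrangements.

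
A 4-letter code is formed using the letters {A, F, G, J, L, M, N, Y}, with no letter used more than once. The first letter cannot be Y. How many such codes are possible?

1470

The first letter has 8−1 = 7 choices (anything except Y).
The remaining 3 letters are filled from the other 7 symbols without repetition: 7 × 6 × 5 = 210.
Total: 7 × 210 = 1470.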